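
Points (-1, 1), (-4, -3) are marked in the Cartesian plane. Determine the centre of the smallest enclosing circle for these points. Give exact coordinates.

(-2.5, -1)

The smallest circle enclosing two points has them as diameter endpoints.
Centre = midpoint = (-2.5, -1); r² = |(-1, 1)−(-4, -3)|²/4 = 25/4 = 6.25.
Centre = (-2.5, -1).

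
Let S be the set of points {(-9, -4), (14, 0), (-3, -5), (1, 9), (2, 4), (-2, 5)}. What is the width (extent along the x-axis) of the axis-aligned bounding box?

23

max x = 14, min x = -9, so width = 23.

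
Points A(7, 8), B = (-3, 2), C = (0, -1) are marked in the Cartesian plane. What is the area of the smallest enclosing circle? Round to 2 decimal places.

Side lengths²: AB² = 136, AC² = 130, BC² = 18.
Since AB² = 136 < 130 + 18 = 148, the triangle is acute, so the smallest enclosing circle is the circumcircle.
Circumcentre = (2.375, 4.375), r² = 34.53125.
Area = π·r² = π·34.53125 ≈ 108.48.

108.48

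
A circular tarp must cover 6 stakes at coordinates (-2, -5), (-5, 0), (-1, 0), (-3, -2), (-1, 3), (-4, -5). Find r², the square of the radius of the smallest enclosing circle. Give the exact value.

18.25

The minimum enclosing circle of a finite set is fixed by two of the points (as a diameter) or three (as a circumcircle).
The farthest pair is (-1, 3)–(-4, -5) with squared distance 73. The circle on this segment as diameter has centre (-2.5, -1) and r² = 73/4 = 18.25.
Check (-2, -5): distance² to centre = 16.25 ≤ 18.25, so it lies inside.
All remaining points lie in this disk, and no smaller disk contains both endpoints, so this is the minimum enclosing circle.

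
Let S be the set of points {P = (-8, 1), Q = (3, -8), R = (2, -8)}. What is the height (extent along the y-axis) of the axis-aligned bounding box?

9

max y = 1, min y = -8, so height = 9.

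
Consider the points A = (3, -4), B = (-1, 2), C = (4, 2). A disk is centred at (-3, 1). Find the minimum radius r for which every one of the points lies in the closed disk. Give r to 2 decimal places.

The required radius is the distance from (-3, 1) to the farthest point.
Squared distances: 61, 5, 50.
Maximum is 61, attained at A.
r = √61 ≈ 7.81.

7.81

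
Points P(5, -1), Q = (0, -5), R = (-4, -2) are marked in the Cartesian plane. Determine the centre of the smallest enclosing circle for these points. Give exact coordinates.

Side lengths²: PQ² = 41, PR² = 82, QR² = 25.
Since PR² = 82 ≥ 41 + 25 = 66, the angle opposite PR is not acute, so the smallest enclosing circle has PR as diameter.
Centre = midpoint of PR = (0.5, -1.5), r² = 82/4 = 20.5.
Centre = (0.5, -1.5).

(0.5, -1.5)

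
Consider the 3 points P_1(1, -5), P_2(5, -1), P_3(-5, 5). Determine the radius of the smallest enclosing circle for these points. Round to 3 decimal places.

6.010

Side lengths²: P_1P_2² = 32, P_1P_3² = 136, P_2P_3² = 136.
Since P_2P_3² = 136 < 136 + 32 = 168, the triangle is acute, so the smallest enclosing circle is the circumcircle.
Circumcentre = (-0.75, 0.75), r² = 36.125.
r = √(36.125) ≈ 6.010.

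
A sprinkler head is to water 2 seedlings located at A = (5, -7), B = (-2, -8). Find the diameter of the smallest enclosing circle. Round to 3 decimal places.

The smallest circle enclosing two points has them as diameter endpoints.
Centre = midpoint = (1.5, -7.5); r² = |AB|²/4 = 50/4 = 12.5.
Diameter = 2r = 2√(12.5) ≈ 7.071.

7.071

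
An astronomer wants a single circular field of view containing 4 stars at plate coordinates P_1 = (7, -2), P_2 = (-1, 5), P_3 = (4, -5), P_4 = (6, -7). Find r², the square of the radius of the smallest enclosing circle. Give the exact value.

48.25

The farthest pair is P_2–P_4 with squared distance 193. The circle on this segment as diameter has centre (2.5, -1) and r² = 193/4 = 48.25.
Check P_1: distance² to centre = 21.25 ≤ 48.25, so it lies inside.
All remaining points lie in this disk, and no smaller disk contains both endpoints, so this is the minimum enclosing circle.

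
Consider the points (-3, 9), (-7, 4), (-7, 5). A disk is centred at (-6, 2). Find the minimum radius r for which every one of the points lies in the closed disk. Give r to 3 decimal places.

7.616

The required radius is the distance from (-6, 2) to the farthest point.
Squared distances: 58, 5, 10.
Maximum is 58, attained at (-3, 9).
r = √58 ≈ 7.616.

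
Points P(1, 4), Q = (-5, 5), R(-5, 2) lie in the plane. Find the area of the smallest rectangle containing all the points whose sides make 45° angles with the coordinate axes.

In coordinates u = x + y, v = x − y the rectangle is axis-aligned; the map (x,y)→(u,v) scales areas by 2.
u-values: 5, 0, -3; range = 5 − (-3) = 8.
v-values: -3, -10, -7; range = -3 − (-10) = 7.
Area = (8 × 7) / 2 = 28.

28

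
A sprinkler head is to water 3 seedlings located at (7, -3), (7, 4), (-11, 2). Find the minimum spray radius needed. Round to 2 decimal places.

Call the three points A, B, C in the order given.
Side lengths²: AB² = 49, AC² = 349, BC² = 328.
Since AC² = 349 < 328 + 49 = 377, the triangle is acute, so the smallest enclosing circle is the circumcircle.
Circumcentre = (-31/18, 0.5), r² = 14309/162.
r = √(14309/162) ≈ 9.40.

9.40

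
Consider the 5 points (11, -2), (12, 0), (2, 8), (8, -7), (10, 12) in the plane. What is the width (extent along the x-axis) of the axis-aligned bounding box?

10

max x = 12, min x = 2, so width = 10.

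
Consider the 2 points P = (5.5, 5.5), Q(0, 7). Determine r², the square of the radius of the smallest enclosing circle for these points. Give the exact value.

The smallest circle enclosing two points has them as diameter endpoints.
Centre = midpoint = (2.75, 6.25); r² = |PQ|²/4 = 32.5/4 = 8.125.

8.125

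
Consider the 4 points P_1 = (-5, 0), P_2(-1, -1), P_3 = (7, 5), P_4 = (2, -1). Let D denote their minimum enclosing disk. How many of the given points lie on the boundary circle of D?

The farthest pair is P_1–P_3 with squared distance 169. The circle on this segment as diameter has centre (1, 2.5) and r² = 169/4 = 42.25.
Check P_2: distance² to centre = 16.25 ≤ 42.25, so it lies inside.
All remaining points lie in this disk, and no smaller disk contains both endpoints, so this is the minimum enclosing circle.
The points at distance exactly r from the centre are P_1, P_3 — 2 points.

2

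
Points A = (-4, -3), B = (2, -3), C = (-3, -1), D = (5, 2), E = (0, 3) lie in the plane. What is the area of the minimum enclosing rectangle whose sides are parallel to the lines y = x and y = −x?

In coordinates u = x + y, v = x − y the rectangle is axis-aligned; the map (x,y)→(u,v) scales areas by 2.
u-values: -7, -1, -4, 7, 3; range = 7 − (-7) = 14.
v-values: -1, 5, -2, 3, -3; range = 5 − (-3) = 8.
Area = (14 × 8) / 2 = 56.

56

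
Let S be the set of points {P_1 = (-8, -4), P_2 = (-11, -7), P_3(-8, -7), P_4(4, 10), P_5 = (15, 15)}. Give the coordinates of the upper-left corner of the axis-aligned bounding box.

(-11, 15)

x-range [-11, 15], y-range [-7, 15].
The upper-left corner is (-11, 15).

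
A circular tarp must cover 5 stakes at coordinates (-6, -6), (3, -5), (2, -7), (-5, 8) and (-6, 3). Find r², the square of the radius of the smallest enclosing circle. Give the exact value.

68.5

By Welzl's lemma the MEC is supported by two points (diametrically opposite) or three points (on a circumcircle).
The farthest pair is (2, -7)–(-5, 8) with squared distance 274. The circle on this segment as diameter has centre (-1.5, 0.5) and r² = 274/4 = 68.5.
Check (-6, -6): distance² to centre = 62.5 ≤ 68.5, so it lies inside.
All remaining points lie in this disk, and no smaller disk contains both endpoints, so this is the minimum enclosing circle.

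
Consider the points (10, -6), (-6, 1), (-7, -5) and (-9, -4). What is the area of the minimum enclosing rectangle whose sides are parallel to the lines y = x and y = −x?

In coordinates u = x + y, v = x − y the rectangle is axis-aligned; the map (x,y)→(u,v) scales areas by 2.
u-values: 4, -5, -12, -13; range = 4 − (-13) = 17.
v-values: 16, -7, -2, -5; range = 16 − (-7) = 23.
Area = (17 × 23) / 2 = 195.5.

195.5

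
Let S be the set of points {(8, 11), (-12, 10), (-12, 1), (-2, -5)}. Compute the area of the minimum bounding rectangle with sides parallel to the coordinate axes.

320

x ranges over [-12, 8], width 20.
y ranges over [-5, 11], height 16.
Area = 20 × 16 = 320.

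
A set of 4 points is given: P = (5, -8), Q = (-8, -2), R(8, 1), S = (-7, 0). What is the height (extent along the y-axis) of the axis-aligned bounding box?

9

max y = 1, min y = -8, so height = 9.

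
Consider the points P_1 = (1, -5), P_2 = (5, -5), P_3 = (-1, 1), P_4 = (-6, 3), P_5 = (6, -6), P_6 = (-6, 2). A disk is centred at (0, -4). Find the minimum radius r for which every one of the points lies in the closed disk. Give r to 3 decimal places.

The required radius is the distance from (0, -4) to the farthest point.
Squared distances: 2, 26, 26, 85, 40, 72.
Maximum is 85, attained at P_4.
r = √85 ≈ 9.220.

9.220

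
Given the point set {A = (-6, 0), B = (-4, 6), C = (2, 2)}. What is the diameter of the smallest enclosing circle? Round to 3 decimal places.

Side lengths²: AB² = 40, AC² = 68, BC² = 52.
Since AC² = 68 < 52 + 40 = 92, the triangle is acute, so the smallest enclosing circle is the circumcircle.
Circumcentre = (-25/11, 23/11), r² = 2210/121.
Diameter = 2r = 2√(2210/121) ≈ 8.547.

8.547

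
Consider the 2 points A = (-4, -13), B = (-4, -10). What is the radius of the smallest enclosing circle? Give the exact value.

The smallest circle enclosing two points has them as diameter endpoints.
Centre = midpoint = (-4, -11.5); r² = |AB|²/4 = 9/4 = 2.25.
r = √(2.25) = 1.5.

1.5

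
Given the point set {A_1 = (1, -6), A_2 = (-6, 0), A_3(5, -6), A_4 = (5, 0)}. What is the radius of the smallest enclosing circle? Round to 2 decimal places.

6.26

By Welzl's lemma the MEC is supported by two points (diametrically opposite) or three points (on a circumcircle).
The farthest pair is A_2–A_3 with squared distance 157. The circle on this segment as diameter has centre (-0.5, -3) and r² = 157/4 = 39.25.
Check A_1: distance² to centre = 11.25 ≤ 39.25, so it lies inside.
All remaining points lie in this disk, and no smaller disk contains both endpoints, so this is the minimum enclosing circle.
r = √(39.25) ≈ 6.26.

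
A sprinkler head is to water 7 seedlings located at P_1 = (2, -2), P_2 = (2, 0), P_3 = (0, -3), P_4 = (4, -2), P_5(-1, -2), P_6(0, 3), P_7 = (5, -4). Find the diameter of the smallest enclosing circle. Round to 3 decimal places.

8.602

By Welzl's lemma the MEC is supported by two points (diametrically opposite) or three points (on a circumcircle).
The farthest pair is P_6–P_7 with squared distance 74. The circle on this segment as diameter has centre (2.5, -0.5) and r² = 74/4 = 18.5.
Check P_1: distance² to centre = 2.5 ≤ 18.5, so it lies inside.
All remaining points lie in this disk, and no smaller disk contains both endpoints, so this is the minimum enclosing circle.
Diameter = 2r = 2√(18.5) ≈ 8.602.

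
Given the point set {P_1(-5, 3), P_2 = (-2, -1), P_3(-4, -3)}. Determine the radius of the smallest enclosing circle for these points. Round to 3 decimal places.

Side lengths²: P_1P_2² = 25, P_1P_3² = 37, P_2P_3² = 8.
Since P_1P_3² = 37 ≥ 25 + 8 = 33, the angle opposite P_1P_3 is not acute, so the smallest enclosing circle has P_1P_3 as diameter.
Centre = midpoint of P_1P_3 = (-4.5, 0), r² = 37/4 = 9.25.
r = √(9.25) ≈ 3.041.

3.041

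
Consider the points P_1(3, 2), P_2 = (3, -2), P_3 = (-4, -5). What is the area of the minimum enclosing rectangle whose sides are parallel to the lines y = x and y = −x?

In coordinates u = x + y, v = x − y the rectangle is axis-aligned; the map (x,y)→(u,v) scales areas by 2.
u-values: 5, 1, -9; range = 5 − (-9) = 14.
v-values: 1, 5, 1; range = 5 − 1 = 4.
Area = (14 × 4) / 2 = 28.

28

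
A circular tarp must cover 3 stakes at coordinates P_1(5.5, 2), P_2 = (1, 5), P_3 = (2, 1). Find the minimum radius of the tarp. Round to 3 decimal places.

2.706

Side lengths²: P_1P_2² = 29.25, P_1P_3² = 13.25, P_2P_3² = 17.
Since P_1P_2² = 29.25 < 17 + 13.25 = 30.25, the triangle is acute, so the smallest enclosing circle is the circumcircle.
Circumcentre = (3.2, 3.425), r² = 7.320625.
r = √(7.320625) ≈ 2.706.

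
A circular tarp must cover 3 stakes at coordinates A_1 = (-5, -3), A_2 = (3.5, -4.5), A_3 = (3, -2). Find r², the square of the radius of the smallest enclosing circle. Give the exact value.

18.625

Side lengths²: A_1A_2² = 74.5, A_1A_3² = 65, A_2A_3² = 6.5.
Since A_1A_2² = 74.5 ≥ 65 + 6.5 = 71.5, the angle opposite A_1A_2 is not acute, so the smallest enclosing circle has A_1A_2 as diameter.
Centre = midpoint of A_1A_2 = (-0.75, -3.75), r² = 74.5/4 = 18.625.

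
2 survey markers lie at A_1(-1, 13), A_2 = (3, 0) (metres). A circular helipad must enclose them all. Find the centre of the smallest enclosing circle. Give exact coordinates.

(1, 6.5)

The smallest circle enclosing two points has them as diameter endpoints.
Centre = midpoint = (1, 6.5); r² = |A_1A_2|²/4 = 185/4 = 46.25.
Centre = (1, 6.5).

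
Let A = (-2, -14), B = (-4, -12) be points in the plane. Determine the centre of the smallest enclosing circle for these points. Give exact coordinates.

(-3, -13)

The smallest circle enclosing two points has them as diameter endpoints.
Centre = midpoint = (-3, -13); r² = |AB|²/4 = 8/4 = 2.
Centre = (-3, -13).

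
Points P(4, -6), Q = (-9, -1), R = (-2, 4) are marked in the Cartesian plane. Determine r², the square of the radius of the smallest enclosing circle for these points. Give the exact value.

48.8104

Side lengths²: PQ² = 194, PR² = 136, QR² = 74.
Since PQ² = 194 < 136 + 74 = 210, the triangle is acute, so the smallest enclosing circle is the circumcircle.
Circumcentre = (-2.3, -2.98), r² = 48.8104.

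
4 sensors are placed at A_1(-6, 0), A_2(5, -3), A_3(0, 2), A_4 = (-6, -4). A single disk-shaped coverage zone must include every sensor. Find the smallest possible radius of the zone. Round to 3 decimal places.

5.724

The minimum enclosing circle of a finite set is fixed by two of the points (as a diameter) or three (as a circumcircle).
The minimum enclosing circle is determined by three boundary points: A_1, A_2, A_4.
Their circumcentre is (-7/11, -2) with r² = 3965/121.
The farthest remaining point A_3 is at distance² 1985/121 ≤ 3965/121.
r = √(3965/121) ≈ 5.724.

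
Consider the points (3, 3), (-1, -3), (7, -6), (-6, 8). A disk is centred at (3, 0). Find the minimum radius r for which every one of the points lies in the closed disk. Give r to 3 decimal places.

The required radius is the distance from (3, 0) to the farthest point.
Squared distances: 9, 25, 52, 145.
Maximum is 145, attained at (-6, 8).
r = √145 ≈ 12.042.

12.042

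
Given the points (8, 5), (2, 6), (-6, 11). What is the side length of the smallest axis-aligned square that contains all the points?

14

The bounding box has width 14 and height 6.
An axis-aligned square enclosing the set must have side ≥ max(width, height).
So the minimum side is max(14, 6) = 14.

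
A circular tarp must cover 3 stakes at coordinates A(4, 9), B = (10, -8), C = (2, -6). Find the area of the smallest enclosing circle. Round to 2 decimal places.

255.25

Side lengths²: AB² = 325, AC² = 229, BC² = 68.
Since AB² = 325 ≥ 229 + 68 = 297, the angle opposite AB is not acute, so the smallest enclosing circle has AB as diameter.
Centre = midpoint of AB = (7, 0.5), r² = 325/4 = 81.25.
Area = π·r² = π·81.25 ≈ 255.25.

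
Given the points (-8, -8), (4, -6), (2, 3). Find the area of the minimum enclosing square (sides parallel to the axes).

The bounding box has width 12 and height 11.
An axis-aligned square enclosing the set must have side ≥ max(width, height).
So the minimum side is max(12, 11) = 12.
Area = 12² = 144.

144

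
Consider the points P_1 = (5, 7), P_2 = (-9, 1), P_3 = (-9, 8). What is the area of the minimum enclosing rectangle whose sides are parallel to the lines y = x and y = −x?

In coordinates u = x + y, v = x − y the rectangle is axis-aligned; the map (x,y)→(u,v) scales areas by 2.
u-values: 12, -8, -1; range = 12 − (-8) = 20.
v-values: -2, -10, -17; range = -2 − (-17) = 15.
Area = (20 × 15) / 2 = 150.

150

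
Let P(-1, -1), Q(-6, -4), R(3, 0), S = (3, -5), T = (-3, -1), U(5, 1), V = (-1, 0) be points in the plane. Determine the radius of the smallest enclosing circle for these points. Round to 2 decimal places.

6.04

The farthest pair is Q–U with squared distance 146. The circle on this segment as diameter has centre (-0.5, -1.5) and r² = 146/4 = 36.5.
Check P: distance² to centre = 0.5 ≤ 36.5, so it lies inside.
All remaining points lie in this disk, and no smaller disk contains both endpoints, so this is the minimum enclosing circle.
r = √(36.5) ≈ 6.04.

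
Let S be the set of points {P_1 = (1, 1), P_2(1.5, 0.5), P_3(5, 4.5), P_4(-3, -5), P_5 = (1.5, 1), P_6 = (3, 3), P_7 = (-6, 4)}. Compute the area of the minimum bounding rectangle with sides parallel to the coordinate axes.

104.5

x ranges over [-6, 5], width 11.
y ranges over [-5, 4.5], height 9.5.
Area = 11 × 9.5 = 104.5.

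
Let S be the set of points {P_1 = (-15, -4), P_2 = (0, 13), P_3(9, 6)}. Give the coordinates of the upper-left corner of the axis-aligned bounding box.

x-range [-15, 9], y-range [-4, 13].
The upper-left corner is (-15, 13).

(-15, 13)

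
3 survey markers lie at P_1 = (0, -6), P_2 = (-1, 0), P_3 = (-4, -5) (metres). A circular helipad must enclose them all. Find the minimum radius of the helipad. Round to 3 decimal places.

Side lengths²: P_1P_2² = 37, P_1P_3² = 17, P_2P_3² = 34.
Since P_1P_2² = 37 < 34 + 17 = 51, the triangle is acute, so the smallest enclosing circle is the circumcircle.
Circumcentre = (-65/46, -145/46), r² = 10693/1058.
r = √(10693/1058) ≈ 3.179.

3.179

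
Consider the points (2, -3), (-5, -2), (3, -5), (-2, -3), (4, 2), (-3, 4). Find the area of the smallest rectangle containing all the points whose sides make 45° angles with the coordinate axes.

In coordinates u = x + y, v = x − y the rectangle is axis-aligned; the map (x,y)→(u,v) scales areas by 2.
u-values: -1, -7, -2, -5, 6, 1; range = 6 − (-7) = 13.
v-values: 5, -3, 8, 1, 2, -7; range = 8 − (-7) = 15.
Area = (13 × 15) / 2 = 97.5.

97.5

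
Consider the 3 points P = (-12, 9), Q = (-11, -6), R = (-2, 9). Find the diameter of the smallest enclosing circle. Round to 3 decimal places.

Side lengths²: PQ² = 226, PR² = 100, QR² = 306.
Since QR² = 306 < 226 + 100 = 326, the triangle is acute, so the smallest enclosing circle is the circumcircle.
Circumcentre = (-7, 1.8), r² = 76.84.
Diameter = 2r = 2√(76.84) ≈ 17.532.

17.532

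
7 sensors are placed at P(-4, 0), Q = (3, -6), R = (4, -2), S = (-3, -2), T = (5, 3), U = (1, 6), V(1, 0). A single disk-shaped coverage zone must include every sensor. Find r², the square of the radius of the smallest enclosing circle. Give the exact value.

37

By Welzl's lemma the MEC is supported by two points (diametrically opposite) or three points (on a circumcircle).
The farthest pair is Q–U with squared distance 148. The circle on this segment as diameter has centre (2, 0) and r² = 148/4 = 37.
Check P: distance² to centre = 36 ≤ 37, so it lies inside.
All remaining points lie in this disk, and no smaller disk contains both endpoints, so this is the minimum enclosing circle.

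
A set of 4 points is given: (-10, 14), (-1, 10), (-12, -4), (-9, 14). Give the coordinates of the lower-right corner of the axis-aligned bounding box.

(-1, -4)

x-range [-12, -1], y-range [-4, 14].
The lower-right corner is (-1, -4).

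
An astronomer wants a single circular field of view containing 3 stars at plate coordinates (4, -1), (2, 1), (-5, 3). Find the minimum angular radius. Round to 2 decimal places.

4.92

Call the three points A, B, C in the order given.
Side lengths²: AB² = 8, AC² = 97, BC² = 53.
Since AC² = 97 ≥ 53 + 8 = 61, the angle opposite AC is not acute, so the smallest enclosing circle has AC as diameter.
Centre = midpoint of AC = (-0.5, 1), r² = 97/4 = 24.25.
r = √(24.25) ≈ 4.92.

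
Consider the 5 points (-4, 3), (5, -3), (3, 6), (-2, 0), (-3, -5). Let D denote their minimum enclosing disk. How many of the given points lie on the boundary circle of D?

2

The farthest pair is (3, 6)–(-3, -5) with squared distance 157. The circle on this segment as diameter has centre (0, 0.5) and r² = 157/4 = 39.25.
Check (-4, 3): distance² to centre = 22.25 ≤ 39.25, so it lies inside.
All remaining points lie in this disk, and no smaller disk contains both endpoints, so this is the minimum enclosing circle.
The points at distance exactly r from the centre are (3, 6), (-3, -5) — 2 points.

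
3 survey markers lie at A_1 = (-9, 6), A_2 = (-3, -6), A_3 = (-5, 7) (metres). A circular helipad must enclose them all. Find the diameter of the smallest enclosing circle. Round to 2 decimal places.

13.47

Side lengths²: A_1A_2² = 180, A_1A_3² = 17, A_2A_3² = 173.
Since A_1A_2² = 180 < 173 + 17 = 190, the triangle is acute, so the smallest enclosing circle is the circumcircle.
Circumcentre = (-49/9, 5/18), r² = 14705/324.
Diameter = 2r = 2√(14705/324) ≈ 13.47.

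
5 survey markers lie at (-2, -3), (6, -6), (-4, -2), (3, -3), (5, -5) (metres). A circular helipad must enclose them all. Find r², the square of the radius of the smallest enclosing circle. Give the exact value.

29

A smallest enclosing disk is always determined by at most three of the input points on its boundary.
The farthest pair is (6, -6)–(-4, -2) with squared distance 116. The circle on this segment as diameter has centre (1, -4) and r² = 116/4 = 29.
Check (-2, -3): distance² to centre = 10 ≤ 29, so it lies inside.
All remaining points lie in this disk, and no smaller disk contains both endpoints, so this is the minimum enclosing circle.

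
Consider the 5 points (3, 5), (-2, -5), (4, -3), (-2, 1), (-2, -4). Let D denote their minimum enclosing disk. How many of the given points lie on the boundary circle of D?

A smallest enclosing disk is always determined by at most three of the input points on its boundary.
The farthest pair is (3, 5)–(-2, -5) with squared distance 125. The circle on this segment as diameter has centre (0.5, 0) and r² = 125/4 = 31.25.
Check (4, -3): distance² to centre = 21.25 ≤ 31.25, so it lies inside.
All remaining points lie in this disk, and no smaller disk contains both endpoints, so this is the minimum enclosing circle.
The points at distance exactly r from the centre are (3, 5), (-2, -5) — 2 points.

2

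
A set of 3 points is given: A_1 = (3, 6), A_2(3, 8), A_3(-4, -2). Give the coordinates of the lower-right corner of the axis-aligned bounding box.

(3, -2)

x-range [-4, 3], y-range [-2, 8].
The lower-right corner is (3, -2).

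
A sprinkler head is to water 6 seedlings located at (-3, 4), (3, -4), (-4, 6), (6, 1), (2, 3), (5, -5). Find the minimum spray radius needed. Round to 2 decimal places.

7.11

By Welzl's lemma the MEC is supported by two points (diametrically opposite) or three points (on a circumcircle).
The farthest pair is (-4, 6)–(5, -5) with squared distance 202. The circle on this segment as diameter has centre (0.5, 0.5) and r² = 202/4 = 50.5.
Check (-3, 4): distance² to centre = 24.5 ≤ 50.5, so it lies inside.
All remaining points lie in this disk, and no smaller disk contains both endpoints, so this is the minimum enclosing circle.
r = √(50.5) ≈ 7.11.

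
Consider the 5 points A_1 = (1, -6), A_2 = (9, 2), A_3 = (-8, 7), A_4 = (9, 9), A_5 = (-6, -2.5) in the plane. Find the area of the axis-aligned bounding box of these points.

255

x ranges over [-8, 9], width 17.
y ranges over [-6, 9], height 15.
Area = 17 × 15 = 255.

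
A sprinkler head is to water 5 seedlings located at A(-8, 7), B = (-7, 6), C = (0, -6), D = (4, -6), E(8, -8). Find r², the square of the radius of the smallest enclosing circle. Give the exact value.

The farthest pair is A–E with squared distance 481. The circle on this segment as diameter has centre (0, -0.5) and r² = 481/4 = 120.25.
Check B: distance² to centre = 91.25 ≤ 120.25, so it lies inside.
All remaining points lie in this disk, and no smaller disk contains both endpoints, so this is the minimum enclosing circle.

120.25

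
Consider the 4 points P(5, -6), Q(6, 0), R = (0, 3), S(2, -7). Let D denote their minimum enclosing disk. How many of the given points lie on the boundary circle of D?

The minimum enclosing circle is determined by three boundary points: P, R, S.
Their circumcentre is (1.9375, -1.8125) with r² = 26.9140625.
The farthest remaining point Q is at distance² 19.7890625 ≤ 26.9140625.
The points at distance exactly r from the centre are P, R, S — 3 points.

3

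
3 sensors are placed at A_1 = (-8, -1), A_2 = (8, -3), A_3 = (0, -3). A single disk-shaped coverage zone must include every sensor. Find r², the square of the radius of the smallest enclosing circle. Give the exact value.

Side lengths²: A_1A_2² = 260, A_1A_3² = 68, A_2A_3² = 64.
Since A_1A_2² = 260 ≥ 68 + 64 = 132, the angle opposite A_1A_2 is not acute, so the smallest enclosing circle has A_1A_2 as diameter.
Centre = midpoint of A_1A_2 = (0, -2), r² = 260/4 = 65.

65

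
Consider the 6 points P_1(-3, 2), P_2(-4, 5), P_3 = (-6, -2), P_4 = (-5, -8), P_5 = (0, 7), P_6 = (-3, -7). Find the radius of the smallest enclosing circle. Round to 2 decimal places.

7.91

A smallest enclosing disk is always determined by at most three of the input points on its boundary.
The farthest pair is P_4–P_5 with squared distance 250. The circle on this segment as diameter has centre (-2.5, -0.5) and r² = 250/4 = 62.5.
Check P_1: distance² to centre = 6.5 ≤ 62.5, so it lies inside.
All remaining points lie in this disk, and no smaller disk contains both endpoints, so this is the minimum enclosing circle.
r = √(62.5) ≈ 7.91.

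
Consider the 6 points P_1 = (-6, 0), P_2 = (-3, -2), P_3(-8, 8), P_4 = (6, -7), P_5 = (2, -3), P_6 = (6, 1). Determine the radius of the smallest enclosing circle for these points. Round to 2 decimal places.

10.26

The farthest pair is P_3–P_4 with squared distance 421. The circle on this segment as diameter has centre (-1, 0.5) and r² = 421/4 = 105.25.
Check P_1: distance² to centre = 25.25 ≤ 105.25, so it lies inside.
All remaining points lie in this disk, and no smaller disk contains both endpoints, so this is the minimum enclosing circle.
r = √(105.25) ≈ 10.26.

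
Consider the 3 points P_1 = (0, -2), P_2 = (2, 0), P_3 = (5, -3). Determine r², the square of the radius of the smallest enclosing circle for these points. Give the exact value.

6.5

Side lengths²: P_1P_2² = 8, P_1P_3² = 26, P_2P_3² = 18.
Since P_1P_3² = 26 ≥ 18 + 8 = 26, the angle opposite P_1P_3 is not acute, so the smallest enclosing circle has P_1P_3 as diameter.
Centre = midpoint of P_1P_3 = (2.5, -2.5), r² = 26/4 = 6.5.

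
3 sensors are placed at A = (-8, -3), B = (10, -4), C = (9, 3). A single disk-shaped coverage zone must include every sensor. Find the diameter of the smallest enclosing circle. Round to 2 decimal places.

Side lengths²: AB² = 325, AC² = 325, BC² = 50.
Since AC² = 325 < 325 + 50 = 375, the triangle is acute, so the smallest enclosing circle is the circumcircle.
Circumcentre = (1.1, -1.7), r² = 84.5.
Diameter = 2r = 2√(84.5) ≈ 18.38.

18.38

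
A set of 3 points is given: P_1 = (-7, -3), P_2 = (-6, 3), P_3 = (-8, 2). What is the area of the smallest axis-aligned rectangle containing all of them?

x ranges over [-8, -6], width 2.
y ranges over [-3, 3], height 6.
Area = 2 × 6 = 12.

12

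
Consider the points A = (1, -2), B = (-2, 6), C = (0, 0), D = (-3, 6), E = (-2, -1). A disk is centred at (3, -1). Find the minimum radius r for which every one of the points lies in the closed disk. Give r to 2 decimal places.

The required radius is the distance from (3, -1) to the farthest point.
Squared distances: 5, 74, 10, 85, 25.
Maximum is 85, attained at D.
r = √85 ≈ 9.22.

9.22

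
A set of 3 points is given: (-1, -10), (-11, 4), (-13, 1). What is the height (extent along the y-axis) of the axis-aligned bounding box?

14

max y = 4, min y = -10, so height = 14.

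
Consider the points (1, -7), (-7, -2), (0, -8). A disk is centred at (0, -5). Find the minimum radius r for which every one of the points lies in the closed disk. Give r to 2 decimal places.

The required radius is the distance from (0, -5) to the farthest point.
Squared distances: 5, 58, 9.
Maximum is 58, attained at (-7, -2).
r = √58 ≈ 7.62.

7.62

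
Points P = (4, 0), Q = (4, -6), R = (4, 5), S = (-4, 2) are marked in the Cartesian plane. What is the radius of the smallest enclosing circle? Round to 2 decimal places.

By Welzl's lemma the MEC is supported by two points (diametrically opposite) or three points (on a circumcircle).
The minimum enclosing circle is determined by three boundary points: Q, R, S.
Their circumcentre is (1.5, -0.5) with r² = 36.5.
The farthest remaining point P is at distance² 6.5 ≤ 36.5.
r = √(36.5) ≈ 6.04.

6.04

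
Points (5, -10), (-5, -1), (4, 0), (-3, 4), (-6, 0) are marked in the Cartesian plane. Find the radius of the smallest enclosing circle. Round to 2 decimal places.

8.06

The minimum enclosing circle of a finite set is fixed by two of the points (as a diameter) or three (as a circumcircle).
The farthest pair is (5, -10)–(-3, 4) with squared distance 260. The circle on this segment as diameter has centre (1, -3) and r² = 260/4 = 65.
Check (-5, -1): distance² to centre = 40 ≤ 65, so it lies inside.
All remaining points lie in this disk, and no smaller disk contains both endpoints, so this is the minimum enclosing circle.
r = √65 ≈ 8.06.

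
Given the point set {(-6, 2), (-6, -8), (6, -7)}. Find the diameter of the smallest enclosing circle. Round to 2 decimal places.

Call the three points A, B, C in the order given.
Side lengths²: AB² = 100, AC² = 225, BC² = 145.
Since AC² = 225 < 145 + 100 = 245, the triangle is acute, so the smallest enclosing circle is the circumcircle.
Circumcentre = (-0.375, -3), r² = 56.640625.
Diameter = 2r = 2√(56.640625) ≈ 15.05.

15.05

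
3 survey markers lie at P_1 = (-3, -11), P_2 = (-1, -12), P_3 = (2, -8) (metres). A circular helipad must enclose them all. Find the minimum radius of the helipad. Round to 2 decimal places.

Side lengths²: P_1P_2² = 5, P_1P_3² = 34, P_2P_3² = 25.
Since P_1P_3² = 34 ≥ 25 + 5 = 30, the angle opposite P_1P_3 is not acute, so the smallest enclosing circle has P_1P_3 as diameter.
Centre = midpoint of P_1P_3 = (-0.5, -9.5), r² = 34/4 = 8.5.
r = √(8.5) ≈ 2.92.

2.92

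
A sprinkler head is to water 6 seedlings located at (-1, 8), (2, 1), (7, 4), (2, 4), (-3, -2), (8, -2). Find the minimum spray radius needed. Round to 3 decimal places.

6.860

The minimum enclosing circle is determined by three boundary points: (-1, 8), (-3, -2), (8, -2).
Their circumcentre is (2.5, 2.1) with r² = 47.06.
The farthest remaining point (7, 4) is at distance² 23.86 ≤ 47.06.
r = √(47.06) ≈ 6.860.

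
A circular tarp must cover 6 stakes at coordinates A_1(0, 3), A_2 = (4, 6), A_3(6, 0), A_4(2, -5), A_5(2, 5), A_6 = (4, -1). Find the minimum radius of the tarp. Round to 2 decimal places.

By Welzl's lemma the MEC is supported by two points (diametrically opposite) or three points (on a circumcircle).
The farthest pair is A_2–A_4 with squared distance 125. The circle on this segment as diameter has centre (3, 0.5) and r² = 125/4 = 31.25.
Check A_1: distance² to centre = 15.25 ≤ 31.25, so it lies inside.
All remaining points lie in this disk, and no smaller disk contains both endpoints, so this is the minimum enclosing circle.
r = √(31.25) ≈ 5.59.

5.59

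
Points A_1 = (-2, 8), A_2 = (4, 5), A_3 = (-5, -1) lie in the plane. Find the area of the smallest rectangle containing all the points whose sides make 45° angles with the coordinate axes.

In coordinates u = x + y, v = x − y the rectangle is axis-aligned; the map (x,y)→(u,v) scales areas by 2.
u-values: 6, 9, -6; range = 9 − (-6) = 15.
v-values: -10, -1, -4; range = -1 − (-10) = 9.
Area = (15 × 9) / 2 = 67.5.

67.5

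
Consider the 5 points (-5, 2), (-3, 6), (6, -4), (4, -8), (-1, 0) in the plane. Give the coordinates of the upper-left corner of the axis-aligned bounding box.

x-range [-5, 6], y-range [-8, 6].
The upper-left corner is (-5, 6).

(-5, 6)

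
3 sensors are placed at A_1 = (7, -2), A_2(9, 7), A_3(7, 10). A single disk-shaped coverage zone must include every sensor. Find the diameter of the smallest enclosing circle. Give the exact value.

12

Side lengths²: A_1A_2² = 85, A_1A_3² = 144, A_2A_3² = 13.
Since A_1A_3² = 144 ≥ 85 + 13 = 98, the angle opposite A_1A_3 is not acute, so the smallest enclosing circle has A_1A_3 as diameter.
Centre = midpoint of A_1A_3 = (7, 4), r² = 144/4 = 36.
Diameter = 2r = 2√36 = 12.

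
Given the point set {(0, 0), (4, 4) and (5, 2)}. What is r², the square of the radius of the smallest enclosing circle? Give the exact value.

145/18

Call the three points A, B, C in the order given.
Side lengths²: AB² = 32, AC² = 29, BC² = 5.
Since AB² = 32 < 29 + 5 = 34, the triangle is acute, so the smallest enclosing circle is the circumcircle.
Circumcentre = (13/6, 11/6), r² = 145/18.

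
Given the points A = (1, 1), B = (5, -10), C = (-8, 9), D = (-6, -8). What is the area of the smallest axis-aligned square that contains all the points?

The bounding box has width 13 and height 19.
An axis-aligned square enclosing the set must have side ≥ max(width, height).
So the minimum side is max(13, 19) = 19.
Area = 19² = 361.

361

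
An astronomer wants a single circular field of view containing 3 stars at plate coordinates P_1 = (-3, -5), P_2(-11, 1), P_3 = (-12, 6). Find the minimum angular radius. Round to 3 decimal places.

7.106

Side lengths²: P_1P_2² = 100, P_1P_3² = 202, P_2P_3² = 26.
Since P_1P_3² = 202 ≥ 100 + 26 = 126, the angle opposite P_1P_3 is not acute, so the smallest enclosing circle has P_1P_3 as diameter.
Centre = midpoint of P_1P_3 = (-7.5, 0.5), r² = 202/4 = 50.5.
r = √(50.5) ≈ 7.106.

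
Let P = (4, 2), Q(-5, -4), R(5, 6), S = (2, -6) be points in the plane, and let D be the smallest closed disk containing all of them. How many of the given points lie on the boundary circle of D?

By Welzl's lemma the MEC is supported by two points (diametrically opposite) or three points (on a circumcircle).
The minimum enclosing circle is determined by three boundary points: Q, R, S.
Their circumcentre is (1/6, 5/6) with r² = 901/18.
The farthest remaining point P is at distance² 289/18 ≤ 901/18.
The points at distance exactly r from the centre are Q, R, S — 3 points.

3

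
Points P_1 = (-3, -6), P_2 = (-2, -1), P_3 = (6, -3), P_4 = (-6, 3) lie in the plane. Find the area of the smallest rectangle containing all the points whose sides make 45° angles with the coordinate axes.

In coordinates u = x + y, v = x − y the rectangle is axis-aligned; the map (x,y)→(u,v) scales areas by 2.
u-values: -9, -3, 3, -3; range = 3 − (-9) = 12.
v-values: 3, -1, 9, -9; range = 9 − (-9) = 18.
Area = (12 × 18) / 2 = 108.

108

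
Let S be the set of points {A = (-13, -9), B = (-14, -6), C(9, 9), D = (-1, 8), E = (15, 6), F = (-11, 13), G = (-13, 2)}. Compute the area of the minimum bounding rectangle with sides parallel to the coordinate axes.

638

x ranges over [-14, 15], width 29.
y ranges over [-9, 13], height 22.
Area = 29 × 22 = 638.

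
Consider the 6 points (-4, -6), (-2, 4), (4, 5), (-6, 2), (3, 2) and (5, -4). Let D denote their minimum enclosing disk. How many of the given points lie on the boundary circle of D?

The minimum enclosing circle of a finite set is fixed by two of the points (as a diameter) or three (as a circumcircle).
The farthest pair is (-4, -6)–(4, 5) with squared distance 185. The circle on this segment as diameter has centre (0, -0.5) and r² = 185/4 = 46.25.
Check (-2, 4): distance² to centre = 24.25 ≤ 46.25, so it lies inside.
All remaining points lie in this disk, and no smaller disk contains both endpoints, so this is the minimum enclosing circle.
The points at distance exactly r from the centre are (-4, -6), (4, 5) — 2 points.

2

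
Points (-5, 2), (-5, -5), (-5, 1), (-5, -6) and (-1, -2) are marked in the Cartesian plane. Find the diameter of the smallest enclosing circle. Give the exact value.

8

By Welzl's lemma the MEC is supported by two points (diametrically opposite) or three points (on a circumcircle).
The farthest pair is (-5, 2)–(-5, -6) with squared distance 64. The circle on this segment as diameter has centre (-5, -2) and r² = 64/4 = 16.
Check (-5, -5): distance² to centre = 9 ≤ 16, so it lies inside.
All remaining points lie in this disk, and no smaller disk contains both endpoints, so this is the minimum enclosing circle.
Diameter = 2r = 2√16 = 8.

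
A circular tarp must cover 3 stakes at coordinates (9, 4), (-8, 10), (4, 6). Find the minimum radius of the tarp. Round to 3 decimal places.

9.014

Call the three points A, B, C in the order given.
Side lengths²: AB² = 325, AC² = 29, BC² = 160.
Since AB² = 325 ≥ 160 + 29 = 189, the angle opposite AB is not acute, so the smallest enclosing circle has AB as diameter.
Centre = midpoint of AB = (0.5, 7), r² = 325/4 = 81.25.
r = √(81.25) ≈ 9.014.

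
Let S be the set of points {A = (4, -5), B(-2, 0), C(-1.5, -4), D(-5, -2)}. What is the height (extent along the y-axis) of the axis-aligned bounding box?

5

max y = 0, min y = -5, so height = 5.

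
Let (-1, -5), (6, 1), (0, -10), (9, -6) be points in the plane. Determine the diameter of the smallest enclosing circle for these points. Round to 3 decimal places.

12.530

The farthest pair is (6, 1)–(0, -10) with squared distance 157. The circle on this segment as diameter has centre (3, -4.5) and r² = 157/4 = 39.25.
Check (-1, -5): distance² to centre = 16.25 ≤ 39.25, so it lies inside.
All remaining points lie in this disk, and no smaller disk contains both endpoints, so this is the minimum enclosing circle.
Diameter = 2r = 2√(39.25) ≈ 12.530.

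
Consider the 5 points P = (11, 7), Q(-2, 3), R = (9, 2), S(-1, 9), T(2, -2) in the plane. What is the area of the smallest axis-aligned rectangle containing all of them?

x ranges over [-2, 11], width 13.
y ranges over [-2, 9], height 11.
Area = 13 × 11 = 143.

143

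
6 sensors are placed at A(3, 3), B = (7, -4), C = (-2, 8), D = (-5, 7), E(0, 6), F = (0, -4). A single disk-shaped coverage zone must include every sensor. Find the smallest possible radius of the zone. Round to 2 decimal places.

8.14

By Welzl's lemma the MEC is supported by two points (diametrically opposite) or three points (on a circumcircle).
The farthest pair is B–D with squared distance 265. The circle on this segment as diameter has centre (1, 1.5) and r² = 265/4 = 66.25.
Check A: distance² to centre = 6.25 ≤ 66.25, so it lies inside.
All remaining points lie in this disk, and no smaller disk contains both endpoints, so this is the minimum enclosing circle.
r = √(66.25) ≈ 8.14.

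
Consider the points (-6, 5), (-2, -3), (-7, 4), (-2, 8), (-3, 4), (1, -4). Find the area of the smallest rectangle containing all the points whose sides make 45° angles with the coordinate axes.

In coordinates u = x + y, v = x − y the rectangle is axis-aligned; the map (x,y)→(u,v) scales areas by 2.
u-values: -1, -5, -3, 6, 1, -3; range = 6 − (-5) = 11.
v-values: -11, 1, -11, -10, -7, 5; range = 5 − (-11) = 16.
Area = (11 × 16) / 2 = 88.

88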